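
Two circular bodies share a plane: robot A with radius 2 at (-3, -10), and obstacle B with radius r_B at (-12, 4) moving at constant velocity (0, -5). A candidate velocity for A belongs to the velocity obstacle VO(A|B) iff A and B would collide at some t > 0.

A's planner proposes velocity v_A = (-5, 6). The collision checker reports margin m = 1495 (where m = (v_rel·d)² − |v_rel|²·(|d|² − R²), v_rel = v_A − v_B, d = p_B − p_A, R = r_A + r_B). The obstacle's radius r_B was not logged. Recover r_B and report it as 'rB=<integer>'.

m = 1495
d = (-9, 14);  v_rel = (-5, 11),  |v_rel|² = 146
v_rel×d = (-5)·(14) − (11)·(-9) = 29
since m = R²·146 − 29²:  R² = (841 + 1495) / 146 = 16
R = √16 = 4  ⇒  r_B = 4 − 2 = 2

rB=2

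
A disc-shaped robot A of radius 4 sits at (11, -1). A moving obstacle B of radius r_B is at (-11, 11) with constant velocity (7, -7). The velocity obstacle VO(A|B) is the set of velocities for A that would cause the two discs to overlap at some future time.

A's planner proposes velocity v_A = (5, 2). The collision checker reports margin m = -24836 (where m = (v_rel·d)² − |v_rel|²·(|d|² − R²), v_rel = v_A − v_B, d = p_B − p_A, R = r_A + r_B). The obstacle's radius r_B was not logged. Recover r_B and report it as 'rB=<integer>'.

m = -24836
d = (-22, 12);  v_rel = (-2, 9),  |v_rel|² = 85
v_rel×d = (-2)·(12) − (9)·(-22) = 174
since m = R²·85 − 174²:  R² = (30276 + -24836) / 85 = 64
R = √64 = 8  ⇒  r_B = 8 − 4 = 4

rB=4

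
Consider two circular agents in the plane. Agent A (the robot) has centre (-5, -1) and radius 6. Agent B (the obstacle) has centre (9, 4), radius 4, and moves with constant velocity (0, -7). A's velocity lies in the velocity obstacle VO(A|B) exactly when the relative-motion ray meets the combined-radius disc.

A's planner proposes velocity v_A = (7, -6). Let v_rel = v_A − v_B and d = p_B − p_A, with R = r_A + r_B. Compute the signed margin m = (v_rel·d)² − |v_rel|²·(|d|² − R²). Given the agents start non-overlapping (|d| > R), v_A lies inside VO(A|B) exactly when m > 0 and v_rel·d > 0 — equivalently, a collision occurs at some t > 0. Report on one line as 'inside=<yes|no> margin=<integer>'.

d = (14, 5),  |d|² = 221;  R = 6+4 = 10,  c = 221−10² = 121
v_rel = (7, 1),  |v_rel|² = 50;  v_rel·d = (7)·(14) + (1)·(5) = 103
50·t² − 206·t + 121 = 0  ⇒  m = 103² − 50·121 = 4559
m = 4559 > 0,  v_rel·d = 103 > 0  ⇒  inside

inside=yes margin=4559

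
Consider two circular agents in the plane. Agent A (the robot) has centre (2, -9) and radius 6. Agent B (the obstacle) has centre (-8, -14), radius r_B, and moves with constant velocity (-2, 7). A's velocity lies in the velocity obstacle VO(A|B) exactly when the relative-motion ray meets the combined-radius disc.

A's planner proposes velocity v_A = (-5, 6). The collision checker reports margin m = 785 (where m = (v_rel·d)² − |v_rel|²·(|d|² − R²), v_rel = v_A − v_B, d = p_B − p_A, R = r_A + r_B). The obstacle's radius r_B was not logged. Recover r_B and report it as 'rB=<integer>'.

m = 785
d = (-10, -5);  v_rel = (-3, -1),  |v_rel|² = 10
v_rel×d = (-3)·(-5) − (-1)·(-10) = 5
since m = R²·10 − 5²:  R² = (25 + 785) / 10 = 81
R = √81 = 9  ⇒  r_B = 9 − 6 = 3

rB=3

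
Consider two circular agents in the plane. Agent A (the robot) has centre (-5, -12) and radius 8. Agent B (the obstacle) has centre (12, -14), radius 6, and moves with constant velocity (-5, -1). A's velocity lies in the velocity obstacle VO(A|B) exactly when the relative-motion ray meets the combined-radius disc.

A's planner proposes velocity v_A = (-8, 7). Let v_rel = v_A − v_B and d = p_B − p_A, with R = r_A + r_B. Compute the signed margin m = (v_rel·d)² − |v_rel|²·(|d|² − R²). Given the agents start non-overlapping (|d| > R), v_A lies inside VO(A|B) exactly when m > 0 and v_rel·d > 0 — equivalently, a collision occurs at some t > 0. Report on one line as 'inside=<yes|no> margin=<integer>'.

d = (17, -2),  |d|² = 293;  R = 8+6 = 14,  c = 293−14² = 97
v_rel = (-3, 8),  |v_rel|² = 73;  v_rel·d = (-3)·(17) + (8)·(-2) = -67
73·t² + 134·t + 97 = 0  ⇒  m = (-67)² − 73·97 = -2592
m = -2592 < 0,  v_rel·d = -67 < 0  ⇒  outside

inside=no margin=-2592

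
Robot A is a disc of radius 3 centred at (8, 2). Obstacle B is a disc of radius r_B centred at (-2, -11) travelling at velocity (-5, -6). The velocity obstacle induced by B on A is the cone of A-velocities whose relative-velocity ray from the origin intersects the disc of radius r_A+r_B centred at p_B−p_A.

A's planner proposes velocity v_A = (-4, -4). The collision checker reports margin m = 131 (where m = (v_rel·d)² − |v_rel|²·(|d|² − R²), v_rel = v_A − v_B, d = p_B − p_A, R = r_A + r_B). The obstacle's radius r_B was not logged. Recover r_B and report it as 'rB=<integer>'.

m = 131
d = (-10, -13);  v_rel = (1, 2),  |v_rel|² = 5
v_rel×d = (1)·(-13) − (2)·(-10) = 7
since m = R²·5 − 7²:  R² = (49 + 131) / 5 = 36
R = √36 = 6  ⇒  r_B = 6 − 3 = 3

rB=3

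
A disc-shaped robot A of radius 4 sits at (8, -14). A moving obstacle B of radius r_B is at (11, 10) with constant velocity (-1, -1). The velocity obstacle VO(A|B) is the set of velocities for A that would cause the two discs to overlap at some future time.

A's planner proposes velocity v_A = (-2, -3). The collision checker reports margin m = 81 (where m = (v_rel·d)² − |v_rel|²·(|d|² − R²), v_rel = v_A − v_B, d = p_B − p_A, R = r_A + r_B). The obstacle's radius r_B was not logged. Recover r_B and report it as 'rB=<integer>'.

m = 81
d = (3, 24);  v_rel = (-1, -2),  |v_rel|² = 5
v_rel×d = (-1)·(24) − (-2)·(3) = -18
since m = R²·5 − (-18)²:  R² = (324 + 81) / 5 = 81
R = √81 = 9  ⇒  r_B = 9 − 4 = 5

rB=5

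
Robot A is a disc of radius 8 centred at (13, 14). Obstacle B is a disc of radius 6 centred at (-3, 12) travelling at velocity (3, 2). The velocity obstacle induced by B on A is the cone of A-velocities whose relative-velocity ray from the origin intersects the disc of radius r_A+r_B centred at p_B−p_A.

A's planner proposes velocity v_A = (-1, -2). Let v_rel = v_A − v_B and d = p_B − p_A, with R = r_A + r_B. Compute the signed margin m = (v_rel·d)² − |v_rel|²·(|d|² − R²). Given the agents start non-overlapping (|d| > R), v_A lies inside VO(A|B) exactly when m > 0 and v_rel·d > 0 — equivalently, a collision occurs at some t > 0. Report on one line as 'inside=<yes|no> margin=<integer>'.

d = (-16, -2),  |d|² = 260;  R = 8+6 = 14,  c = 260−14² = 64
v_rel = (-4, -4),  |v_rel|² = 32;  v_rel·d = (-4)·(-16) + (-4)·(-2) = 72
32·t² − 144·t + 64 = 0  ⇒  m = 72² − 32·64 = 3136
m = 3136 > 0,  v_rel·d = 72 > 0  ⇒  inside

inside=yes margin=3136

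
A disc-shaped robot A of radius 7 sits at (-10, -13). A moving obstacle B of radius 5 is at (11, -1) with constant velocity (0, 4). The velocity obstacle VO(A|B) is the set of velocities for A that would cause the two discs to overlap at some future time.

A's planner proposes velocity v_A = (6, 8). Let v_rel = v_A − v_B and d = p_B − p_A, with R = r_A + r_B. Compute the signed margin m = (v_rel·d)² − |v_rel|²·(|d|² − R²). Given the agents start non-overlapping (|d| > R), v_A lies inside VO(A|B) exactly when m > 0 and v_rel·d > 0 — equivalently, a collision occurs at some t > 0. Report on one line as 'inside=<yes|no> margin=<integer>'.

d = (21, 12),  |d|² = 585;  R = 7+5 = 12,  c = 585−12² = 441
v_rel = (6, 4),  |v_rel|² = 52;  v_rel·d = (6)·(21) + (4)·(12) = 174
52·t² − 348·t + 441 = 0  ⇒  m = 174² − 52·441 = 7344
m = 7344 > 0,  v_rel·d = 174 > 0  ⇒  inside

inside=yes margin=7344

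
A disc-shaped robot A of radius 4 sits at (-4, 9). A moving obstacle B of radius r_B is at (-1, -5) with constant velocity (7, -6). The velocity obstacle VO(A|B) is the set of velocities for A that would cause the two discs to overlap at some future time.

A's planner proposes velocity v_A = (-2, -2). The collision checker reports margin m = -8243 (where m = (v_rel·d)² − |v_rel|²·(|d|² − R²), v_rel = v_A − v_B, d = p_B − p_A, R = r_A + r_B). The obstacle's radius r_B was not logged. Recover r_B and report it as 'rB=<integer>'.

m = -8243
d = (3, -14);  v_rel = (-9, 4),  |v_rel|² = 97
v_rel×d = (-9)·(-14) − (4)·(3) = 114
since m = R²·97 − 114²:  R² = (12996 + -8243) / 97 = 49
R = √49 = 7  ⇒  r_B = 7 − 4 = 3

rB=3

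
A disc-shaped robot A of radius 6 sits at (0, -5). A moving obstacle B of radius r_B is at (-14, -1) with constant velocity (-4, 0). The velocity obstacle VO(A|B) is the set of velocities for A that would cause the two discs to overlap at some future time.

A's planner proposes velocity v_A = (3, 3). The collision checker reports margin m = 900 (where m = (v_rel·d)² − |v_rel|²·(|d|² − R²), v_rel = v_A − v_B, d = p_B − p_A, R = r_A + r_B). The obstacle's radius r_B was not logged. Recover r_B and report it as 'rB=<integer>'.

m = 900
d = (-14, 4);  v_rel = (7, 3),  |v_rel|² = 58
v_rel×d = (7)·(4) − (3)·(-14) = 70
since m = R²·58 − 70²:  R² = (4900 + 900) / 58 = 100
R = √100 = 10  ⇒  r_B = 10 − 6 = 4

rB=4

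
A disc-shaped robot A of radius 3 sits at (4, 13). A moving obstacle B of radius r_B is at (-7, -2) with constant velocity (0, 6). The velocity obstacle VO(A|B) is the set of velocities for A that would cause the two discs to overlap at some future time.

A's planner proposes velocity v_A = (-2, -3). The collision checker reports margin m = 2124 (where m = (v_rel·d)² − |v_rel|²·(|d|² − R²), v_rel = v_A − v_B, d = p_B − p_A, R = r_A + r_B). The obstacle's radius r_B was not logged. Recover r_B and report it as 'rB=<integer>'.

m = 2124
d = (-11, -15);  v_rel = (-2, -9),  |v_rel|² = 85
v_rel×d = (-2)·(-15) − (-9)·(-11) = -69
since m = R²·85 − (-69)²:  R² = (4761 + 2124) / 85 = 81
R = √81 = 9  ⇒  r_B = 9 − 3 = 6

rB=6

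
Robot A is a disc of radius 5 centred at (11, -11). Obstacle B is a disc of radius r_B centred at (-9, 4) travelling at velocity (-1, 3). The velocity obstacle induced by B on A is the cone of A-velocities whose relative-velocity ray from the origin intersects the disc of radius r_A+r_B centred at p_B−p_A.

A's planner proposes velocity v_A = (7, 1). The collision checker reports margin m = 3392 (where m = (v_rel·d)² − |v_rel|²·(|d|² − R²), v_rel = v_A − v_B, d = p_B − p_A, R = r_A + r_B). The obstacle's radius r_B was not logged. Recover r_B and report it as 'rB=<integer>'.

m = 3392
d = (-20, 15);  v_rel = (8, -2),  |v_rel|² = 68
v_rel×d = (8)·(15) − (-2)·(-20) = 80
since m = R²·68 − 80²:  R² = (6400 + 3392) / 68 = 144
R = √144 = 12  ⇒  r_B = 12 − 5 = 7

rB=7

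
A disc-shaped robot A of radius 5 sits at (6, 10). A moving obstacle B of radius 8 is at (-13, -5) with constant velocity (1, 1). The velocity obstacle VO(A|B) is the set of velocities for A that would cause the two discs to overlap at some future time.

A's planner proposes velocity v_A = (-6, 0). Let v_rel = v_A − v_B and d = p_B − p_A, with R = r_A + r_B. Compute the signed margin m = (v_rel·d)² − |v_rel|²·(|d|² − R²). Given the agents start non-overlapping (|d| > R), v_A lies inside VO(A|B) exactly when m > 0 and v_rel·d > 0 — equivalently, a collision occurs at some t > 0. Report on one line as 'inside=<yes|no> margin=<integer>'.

d = (-19, -15),  |d|² = 586;  R = 5+8 = 13,  c = 586−13² = 417
v_rel = (-7, -1),  |v_rel|² = 50;  v_rel·d = (-7)·(-19) + (-1)·(-15) = 148
50·t² − 296·t + 417 = 0  ⇒  m = 148² − 50·417 = 1054
m = 1054 > 0,  v_rel·d = 148 > 0  ⇒  inside

inside=yes margin=1054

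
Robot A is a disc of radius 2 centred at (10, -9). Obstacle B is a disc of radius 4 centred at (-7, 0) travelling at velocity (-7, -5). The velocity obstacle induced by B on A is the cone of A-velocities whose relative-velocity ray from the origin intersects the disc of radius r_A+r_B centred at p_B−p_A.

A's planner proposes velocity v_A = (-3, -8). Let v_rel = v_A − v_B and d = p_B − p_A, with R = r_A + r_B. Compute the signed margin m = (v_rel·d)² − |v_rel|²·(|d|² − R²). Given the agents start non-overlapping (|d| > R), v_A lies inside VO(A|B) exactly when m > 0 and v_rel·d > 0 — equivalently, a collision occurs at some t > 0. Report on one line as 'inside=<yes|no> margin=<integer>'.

d = (-17, 9),  |d|² = 370;  R = 2+4 = 6,  c = 370−6² = 334
v_rel = (4, -3),  |v_rel|² = 25;  v_rel·d = (4)·(-17) + (-3)·(9) = -95
25·t² + 190·t + 334 = 0  ⇒  m = (-95)² − 25·334 = 675
m = 675 > 0,  v_rel·d = -95 < 0  ⇒  outside

inside=no margin=675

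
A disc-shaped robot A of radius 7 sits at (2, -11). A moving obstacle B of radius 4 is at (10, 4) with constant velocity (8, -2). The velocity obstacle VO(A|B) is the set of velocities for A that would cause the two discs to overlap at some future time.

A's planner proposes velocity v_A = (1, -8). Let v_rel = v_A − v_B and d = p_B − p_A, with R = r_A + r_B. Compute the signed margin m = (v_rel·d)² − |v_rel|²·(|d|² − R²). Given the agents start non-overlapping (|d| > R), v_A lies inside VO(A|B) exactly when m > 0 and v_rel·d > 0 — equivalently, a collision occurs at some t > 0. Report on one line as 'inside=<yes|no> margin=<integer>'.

d = (8, 15),  |d|² = 289;  R = 7+4 = 11,  c = 289−11² = 168
v_rel = (-7, -6),  |v_rel|² = 85;  v_rel·d = (-7)·(8) + (-6)·(15) = -146
85·t² + 292·t + 168 = 0  ⇒  m = (-146)² − 85·168 = 7036
m = 7036 > 0,  v_rel·d = -146 < 0  ⇒  outside

inside=no margin=7036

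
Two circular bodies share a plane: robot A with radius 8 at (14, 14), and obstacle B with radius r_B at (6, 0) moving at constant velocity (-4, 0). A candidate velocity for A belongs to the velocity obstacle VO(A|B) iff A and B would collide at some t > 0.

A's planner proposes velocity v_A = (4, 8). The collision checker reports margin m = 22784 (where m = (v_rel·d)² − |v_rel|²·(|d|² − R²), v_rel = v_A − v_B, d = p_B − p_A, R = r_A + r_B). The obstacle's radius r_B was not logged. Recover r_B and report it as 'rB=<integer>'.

m = 22784
d = (-8, -14);  v_rel = (8, 8),  |v_rel|² = 128
v_rel×d = (8)·(-14) − (8)·(-8) = -48
since m = R²·128 − (-48)²:  R² = (2304 + 22784) / 128 = 196
R = √196 = 14  ⇒  r_B = 14 − 8 = 6

rB=6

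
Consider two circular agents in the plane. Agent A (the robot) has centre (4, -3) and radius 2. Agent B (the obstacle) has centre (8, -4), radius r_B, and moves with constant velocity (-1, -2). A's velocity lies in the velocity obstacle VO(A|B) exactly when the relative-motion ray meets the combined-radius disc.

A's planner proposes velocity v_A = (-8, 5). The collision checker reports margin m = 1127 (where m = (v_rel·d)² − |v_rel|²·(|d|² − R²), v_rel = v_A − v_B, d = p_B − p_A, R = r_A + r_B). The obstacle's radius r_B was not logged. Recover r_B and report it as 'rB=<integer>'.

m = 1127
d = (4, -1);  v_rel = (-7, 7),  |v_rel|² = 98
v_rel×d = (-7)·(-1) − (7)·(4) = -21
since m = R²·98 − (-21)²:  R² = (441 + 1127) / 98 = 16
R = √16 = 4  ⇒  r_B = 4 − 2 = 2

rB=2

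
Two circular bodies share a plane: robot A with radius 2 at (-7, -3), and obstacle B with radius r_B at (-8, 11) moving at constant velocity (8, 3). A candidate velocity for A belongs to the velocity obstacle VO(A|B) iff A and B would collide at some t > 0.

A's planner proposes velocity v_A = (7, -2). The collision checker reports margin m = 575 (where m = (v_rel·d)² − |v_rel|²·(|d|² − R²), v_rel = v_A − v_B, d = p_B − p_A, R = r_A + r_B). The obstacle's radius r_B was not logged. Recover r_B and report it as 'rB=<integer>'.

m = 575
d = (-1, 14);  v_rel = (-1, -5),  |v_rel|² = 26
v_rel×d = (-1)·(14) − (-5)·(-1) = -19
since m = R²·26 − (-19)²:  R² = (361 + 575) / 26 = 36
R = √36 = 6  ⇒  r_B = 6 − 2 = 4

rB=4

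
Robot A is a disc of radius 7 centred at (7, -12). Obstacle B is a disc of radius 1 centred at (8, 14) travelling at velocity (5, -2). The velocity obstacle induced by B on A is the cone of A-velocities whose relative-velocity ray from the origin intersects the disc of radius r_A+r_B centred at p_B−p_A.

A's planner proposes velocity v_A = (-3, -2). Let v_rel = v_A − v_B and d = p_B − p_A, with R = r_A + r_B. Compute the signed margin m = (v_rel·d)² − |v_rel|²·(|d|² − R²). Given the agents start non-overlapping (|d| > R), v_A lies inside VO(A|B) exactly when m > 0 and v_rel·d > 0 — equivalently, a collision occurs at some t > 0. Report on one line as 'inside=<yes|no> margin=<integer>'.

d = (1, 26),  |d|² = 677;  R = 7+1 = 8,  c = 677−8² = 613
v_rel = (-8, 0),  |v_rel|² = 64;  v_rel·d = (-8)·(1) + (0)·(26) = -8
64·t² + 16·t + 613 = 0  ⇒  m = (-8)² − 64·613 = -39168
m = -39168 < 0,  v_rel·d = -8 < 0  ⇒  outside

inside=no margin=-39168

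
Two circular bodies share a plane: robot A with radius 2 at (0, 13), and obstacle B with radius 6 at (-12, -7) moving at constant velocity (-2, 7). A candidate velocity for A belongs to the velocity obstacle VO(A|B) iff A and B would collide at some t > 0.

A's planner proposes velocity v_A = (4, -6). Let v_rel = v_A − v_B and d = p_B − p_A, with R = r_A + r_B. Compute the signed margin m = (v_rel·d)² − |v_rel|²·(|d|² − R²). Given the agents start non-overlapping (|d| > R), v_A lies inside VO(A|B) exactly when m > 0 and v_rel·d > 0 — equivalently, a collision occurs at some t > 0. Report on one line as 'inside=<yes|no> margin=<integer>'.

d = (-12, -20),  |d|² = 544;  R = 2+6 = 8,  c = 544−8² = 480
v_rel = (6, -13),  |v_rel|² = 205;  v_rel·d = (6)·(-12) + (-13)·(-20) = 188
205·t² − 376·t + 480 = 0  ⇒  m = 188² − 205·480 = -63056
m = -63056 < 0,  v_rel·d = 188 > 0  ⇒  outside

inside=no margin=-63056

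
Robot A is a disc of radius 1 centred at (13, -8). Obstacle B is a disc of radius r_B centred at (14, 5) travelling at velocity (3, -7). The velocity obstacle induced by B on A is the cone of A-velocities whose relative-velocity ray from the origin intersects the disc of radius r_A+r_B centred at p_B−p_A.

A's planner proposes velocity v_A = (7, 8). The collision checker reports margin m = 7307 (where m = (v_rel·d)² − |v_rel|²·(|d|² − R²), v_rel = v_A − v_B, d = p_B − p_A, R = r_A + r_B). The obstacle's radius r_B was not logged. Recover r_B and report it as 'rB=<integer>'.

m = 7307
d = (1, 13);  v_rel = (4, 15),  |v_rel|² = 241
v_rel×d = (4)·(13) − (15)·(1) = 37
since m = R²·241 − 37²:  R² = (1369 + 7307) / 241 = 36
R = √36 = 6  ⇒  r_B = 6 − 1 = 5

rB=5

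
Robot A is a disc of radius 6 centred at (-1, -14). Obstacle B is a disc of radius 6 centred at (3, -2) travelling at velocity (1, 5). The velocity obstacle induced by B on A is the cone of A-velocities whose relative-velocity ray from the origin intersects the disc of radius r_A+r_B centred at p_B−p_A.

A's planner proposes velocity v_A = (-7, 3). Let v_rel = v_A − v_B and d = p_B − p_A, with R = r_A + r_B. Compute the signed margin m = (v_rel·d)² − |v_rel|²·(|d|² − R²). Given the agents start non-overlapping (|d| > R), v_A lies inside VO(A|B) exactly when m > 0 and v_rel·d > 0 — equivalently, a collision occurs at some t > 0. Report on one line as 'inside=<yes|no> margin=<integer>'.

d = (4, 12),  |d|² = 160;  R = 6+6 = 12,  c = 160−12² = 16
v_rel = (-8, -2),  |v_rel|² = 68;  v_rel·d = (-8)·(4) + (-2)·(12) = -56
68·t² + 112·t + 16 = 0  ⇒  m = (-56)² − 68·16 = 2048
m = 2048 > 0,  v_rel·d = -56 < 0  ⇒  outside

inside=no margin=2048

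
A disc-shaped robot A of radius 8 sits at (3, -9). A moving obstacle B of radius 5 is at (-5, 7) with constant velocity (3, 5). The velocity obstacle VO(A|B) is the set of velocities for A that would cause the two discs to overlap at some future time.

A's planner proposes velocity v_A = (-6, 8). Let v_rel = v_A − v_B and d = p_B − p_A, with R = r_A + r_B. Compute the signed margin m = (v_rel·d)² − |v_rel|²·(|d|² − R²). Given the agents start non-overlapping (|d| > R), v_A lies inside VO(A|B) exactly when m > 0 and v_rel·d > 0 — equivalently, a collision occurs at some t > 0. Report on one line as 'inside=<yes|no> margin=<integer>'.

d = (-8, 16),  |d|² = 320;  R = 8+5 = 13,  c = 320−13² = 151
v_rel = (-9, 3),  |v_rel|² = 90;  v_rel·d = (-9)·(-8) + (3)·(16) = 120
90·t² − 240·t + 151 = 0  ⇒  m = 120² − 90·151 = 810
m = 810 > 0,  v_rel·d = 120 > 0  ⇒  inside

inside=yes margin=810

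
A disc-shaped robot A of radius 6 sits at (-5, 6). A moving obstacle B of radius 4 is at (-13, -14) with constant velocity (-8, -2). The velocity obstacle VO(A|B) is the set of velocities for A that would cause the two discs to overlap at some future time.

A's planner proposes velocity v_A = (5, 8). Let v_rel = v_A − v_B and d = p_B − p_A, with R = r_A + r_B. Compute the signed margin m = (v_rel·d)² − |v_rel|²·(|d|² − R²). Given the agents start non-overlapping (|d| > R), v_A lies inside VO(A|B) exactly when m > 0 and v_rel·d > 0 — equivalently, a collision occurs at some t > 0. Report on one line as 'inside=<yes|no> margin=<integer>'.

d = (-8, -20),  |d|² = 464;  R = 6+4 = 10,  c = 464−10² = 364
v_rel = (13, 10),  |v_rel|² = 269;  v_rel·d = (13)·(-8) + (10)·(-20) = -304
269·t² + 608·t + 364 = 0  ⇒  m = (-304)² − 269·364 = -5500
m = -5500 < 0,  v_rel·d = -304 < 0  ⇒  outside

inside=no margin=-5500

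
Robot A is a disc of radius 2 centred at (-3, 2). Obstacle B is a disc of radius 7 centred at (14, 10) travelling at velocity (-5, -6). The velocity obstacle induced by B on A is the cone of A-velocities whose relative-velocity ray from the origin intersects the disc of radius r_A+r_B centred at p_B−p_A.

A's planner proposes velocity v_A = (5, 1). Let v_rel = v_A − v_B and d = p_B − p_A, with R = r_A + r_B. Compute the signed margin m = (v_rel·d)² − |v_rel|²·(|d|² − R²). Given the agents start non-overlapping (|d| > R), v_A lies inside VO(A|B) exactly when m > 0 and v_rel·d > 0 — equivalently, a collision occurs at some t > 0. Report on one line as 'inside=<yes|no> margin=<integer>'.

d = (17, 8),  |d|² = 353;  R = 2+7 = 9,  c = 353−9² = 272
v_rel = (10, 7),  |v_rel|² = 149;  v_rel·d = (10)·(17) + (7)·(8) = 226
149·t² − 452·t + 272 = 0  ⇒  m = 226² − 149·272 = 10548
m = 10548 > 0,  v_rel·d = 226 > 0  ⇒  inside

inside=yes margin=10548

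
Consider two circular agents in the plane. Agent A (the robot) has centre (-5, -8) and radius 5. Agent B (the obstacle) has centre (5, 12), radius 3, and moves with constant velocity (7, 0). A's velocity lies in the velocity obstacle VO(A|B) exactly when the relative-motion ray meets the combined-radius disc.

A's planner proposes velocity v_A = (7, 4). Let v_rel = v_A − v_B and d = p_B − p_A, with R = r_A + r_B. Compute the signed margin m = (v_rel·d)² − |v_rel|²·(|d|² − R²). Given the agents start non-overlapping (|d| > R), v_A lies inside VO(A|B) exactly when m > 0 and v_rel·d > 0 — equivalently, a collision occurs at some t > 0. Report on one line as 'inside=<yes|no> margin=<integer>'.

d = (10, 20),  |d|² = 500;  R = 5+3 = 8,  c = 500−8² = 436
v_rel = (0, 4),  |v_rel|² = 16;  v_rel·d = (0)·(10) + (4)·(20) = 80
16·t² − 160·t + 436 = 0  ⇒  m = 80² − 16·436 = -576
m = -576 < 0,  v_rel·d = 80 > 0  ⇒  outside

inside=no margin=-576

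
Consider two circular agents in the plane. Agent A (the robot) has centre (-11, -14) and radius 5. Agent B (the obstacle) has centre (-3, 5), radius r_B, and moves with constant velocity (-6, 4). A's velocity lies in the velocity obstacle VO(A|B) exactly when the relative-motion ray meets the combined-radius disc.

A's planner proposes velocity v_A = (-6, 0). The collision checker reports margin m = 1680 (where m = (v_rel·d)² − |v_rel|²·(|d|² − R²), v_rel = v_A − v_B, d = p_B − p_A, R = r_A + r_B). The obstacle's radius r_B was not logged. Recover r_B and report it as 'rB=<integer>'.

m = 1680
d = (8, 19);  v_rel = (0, -4),  |v_rel|² = 16
v_rel×d = (0)·(19) − (-4)·(8) = 32
since m = R²·16 − 32²:  R² = (1024 + 1680) / 16 = 169
R = √169 = 13  ⇒  r_B = 13 − 5 = 8

rB=8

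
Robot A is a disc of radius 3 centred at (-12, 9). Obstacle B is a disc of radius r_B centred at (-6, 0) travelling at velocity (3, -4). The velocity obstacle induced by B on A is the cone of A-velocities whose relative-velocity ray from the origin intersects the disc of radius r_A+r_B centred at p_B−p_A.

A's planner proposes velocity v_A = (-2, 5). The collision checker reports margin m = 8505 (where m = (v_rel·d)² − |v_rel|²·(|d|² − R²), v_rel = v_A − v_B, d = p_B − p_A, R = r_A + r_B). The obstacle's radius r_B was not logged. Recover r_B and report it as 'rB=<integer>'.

m = 8505
d = (6, -9);  v_rel = (-5, 9),  |v_rel|² = 106
v_rel×d = (-5)·(-9) − (9)·(6) = -9
since m = R²·106 − (-9)²:  R² = (81 + 8505) / 106 = 81
R = √81 = 9  ⇒  r_B = 9 − 3 = 6

rB=6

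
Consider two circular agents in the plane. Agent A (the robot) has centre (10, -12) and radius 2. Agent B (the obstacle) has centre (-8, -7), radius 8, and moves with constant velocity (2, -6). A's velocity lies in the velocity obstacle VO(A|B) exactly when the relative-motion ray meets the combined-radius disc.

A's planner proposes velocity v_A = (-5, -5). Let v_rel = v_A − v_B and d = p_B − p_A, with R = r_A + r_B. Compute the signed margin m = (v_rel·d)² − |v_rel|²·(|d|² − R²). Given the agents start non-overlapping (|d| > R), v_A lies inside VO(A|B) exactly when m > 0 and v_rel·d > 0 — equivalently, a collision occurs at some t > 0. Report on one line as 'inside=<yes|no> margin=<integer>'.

d = (-18, 5),  |d|² = 349;  R = 2+8 = 10,  c = 349−10² = 249
v_rel = (-7, 1),  |v_rel|² = 50;  v_rel·d = (-7)·(-18) + (1)·(5) = 131
50·t² − 262·t + 249 = 0  ⇒  m = 131² − 50·249 = 4711
m = 4711 > 0,  v_rel·d = 131 > 0  ⇒  inside

inside=yes margin=4711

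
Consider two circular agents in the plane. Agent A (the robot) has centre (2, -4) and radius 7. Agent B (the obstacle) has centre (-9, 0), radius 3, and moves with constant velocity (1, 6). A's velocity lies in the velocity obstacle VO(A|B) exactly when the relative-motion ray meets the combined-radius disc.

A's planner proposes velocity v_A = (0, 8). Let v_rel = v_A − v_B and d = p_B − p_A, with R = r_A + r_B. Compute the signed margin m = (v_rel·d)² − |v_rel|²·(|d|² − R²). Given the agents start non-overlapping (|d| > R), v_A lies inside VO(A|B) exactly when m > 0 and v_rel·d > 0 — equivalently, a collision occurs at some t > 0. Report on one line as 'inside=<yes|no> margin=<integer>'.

d = (-11, 4),  |d|² = 137;  R = 7+3 = 10,  c = 137−10² = 37
v_rel = (-1, 2),  |v_rel|² = 5;  v_rel·d = (-1)·(-11) + (2)·(4) = 19
5·t² − 38·t + 37 = 0  ⇒  m = 19² − 5·37 = 176
m = 176 > 0,  v_rel·d = 19 > 0  ⇒  inside

inside=yes margin=176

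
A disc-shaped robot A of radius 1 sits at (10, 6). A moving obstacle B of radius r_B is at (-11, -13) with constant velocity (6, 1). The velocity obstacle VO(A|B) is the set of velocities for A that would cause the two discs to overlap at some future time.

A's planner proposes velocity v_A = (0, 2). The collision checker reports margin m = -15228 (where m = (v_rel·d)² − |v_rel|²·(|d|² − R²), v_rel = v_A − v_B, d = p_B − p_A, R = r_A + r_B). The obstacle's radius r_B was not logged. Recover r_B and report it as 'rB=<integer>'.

m = -15228
d = (-21, -19);  v_rel = (-6, 1),  |v_rel|² = 37
v_rel×d = (-6)·(-19) − (1)·(-21) = 135
since m = R²·37 − 135²:  R² = (18225 + -15228) / 37 = 81
R = √81 = 9  ⇒  r_B = 9 − 1 = 8

rB=8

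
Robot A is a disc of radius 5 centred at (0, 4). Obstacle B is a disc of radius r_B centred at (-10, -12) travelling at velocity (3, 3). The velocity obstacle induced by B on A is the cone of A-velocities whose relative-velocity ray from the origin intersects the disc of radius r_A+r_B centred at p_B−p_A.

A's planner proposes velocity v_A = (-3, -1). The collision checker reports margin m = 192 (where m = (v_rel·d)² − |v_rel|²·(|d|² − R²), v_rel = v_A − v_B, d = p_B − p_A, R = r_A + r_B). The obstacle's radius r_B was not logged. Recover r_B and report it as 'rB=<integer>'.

m = 192
d = (-10, -16);  v_rel = (-6, -4),  |v_rel|² = 52
v_rel×d = (-6)·(-16) − (-4)·(-10) = 56
since m = R²·52 − 56²:  R² = (3136 + 192) / 52 = 64
R = √64 = 8  ⇒  r_B = 8 − 5 = 3

rB=3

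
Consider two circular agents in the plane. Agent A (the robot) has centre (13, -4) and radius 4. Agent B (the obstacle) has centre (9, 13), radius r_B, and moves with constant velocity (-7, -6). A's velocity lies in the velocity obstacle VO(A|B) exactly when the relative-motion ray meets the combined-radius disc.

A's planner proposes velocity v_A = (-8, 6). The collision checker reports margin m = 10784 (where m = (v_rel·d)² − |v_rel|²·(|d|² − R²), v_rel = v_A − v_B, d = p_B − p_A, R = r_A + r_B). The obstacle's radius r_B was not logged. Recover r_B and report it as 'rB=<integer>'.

m = 10784
d = (-4, 17);  v_rel = (-1, 12),  |v_rel|² = 145
v_rel×d = (-1)·(17) − (12)·(-4) = 31
since m = R²·145 − 31²:  R² = (961 + 10784) / 145 = 81
R = √81 = 9  ⇒  r_B = 9 − 4 = 5

rB=5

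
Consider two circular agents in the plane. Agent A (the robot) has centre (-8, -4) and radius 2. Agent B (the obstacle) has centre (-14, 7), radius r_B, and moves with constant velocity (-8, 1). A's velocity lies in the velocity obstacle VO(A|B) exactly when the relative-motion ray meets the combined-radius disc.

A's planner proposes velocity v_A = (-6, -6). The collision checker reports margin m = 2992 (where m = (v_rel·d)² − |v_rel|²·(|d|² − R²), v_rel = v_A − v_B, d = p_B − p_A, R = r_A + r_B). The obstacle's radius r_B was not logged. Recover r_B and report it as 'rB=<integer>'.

m = 2992
d = (-6, 11);  v_rel = (2, -7),  |v_rel|² = 53
v_rel×d = (2)·(11) − (-7)·(-6) = -20
since m = R²·53 − (-20)²:  R² = (400 + 2992) / 53 = 64
R = √64 = 8  ⇒  r_B = 8 − 2 = 6

rB=6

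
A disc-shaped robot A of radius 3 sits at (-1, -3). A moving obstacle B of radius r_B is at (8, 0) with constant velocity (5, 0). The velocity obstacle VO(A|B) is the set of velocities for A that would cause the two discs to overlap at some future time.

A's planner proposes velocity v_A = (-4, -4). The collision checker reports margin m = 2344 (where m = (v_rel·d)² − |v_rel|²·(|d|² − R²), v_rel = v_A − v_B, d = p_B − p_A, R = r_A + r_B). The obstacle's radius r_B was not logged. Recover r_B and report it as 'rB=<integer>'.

m = 2344
d = (9, 3);  v_rel = (-9, -4),  |v_rel|² = 97
v_rel×d = (-9)·(3) − (-4)·(9) = 9
since m = R²·97 − 9²:  R² = (81 + 2344) / 97 = 25
R = √25 = 5  ⇒  r_B = 5 − 3 = 2

rB=2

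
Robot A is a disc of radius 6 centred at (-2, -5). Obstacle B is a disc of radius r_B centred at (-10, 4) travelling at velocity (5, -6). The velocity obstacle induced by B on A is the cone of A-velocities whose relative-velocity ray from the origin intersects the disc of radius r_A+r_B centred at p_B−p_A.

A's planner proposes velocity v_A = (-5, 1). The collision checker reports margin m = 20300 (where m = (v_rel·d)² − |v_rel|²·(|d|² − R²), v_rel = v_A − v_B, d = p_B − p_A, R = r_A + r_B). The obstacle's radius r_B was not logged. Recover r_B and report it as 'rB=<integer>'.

m = 20300
d = (-8, 9);  v_rel = (-10, 7),  |v_rel|² = 149
v_rel×d = (-10)·(9) − (7)·(-8) = -34
since m = R²·149 − (-34)²:  R² = (1156 + 20300) / 149 = 144
R = √144 = 12  ⇒  r_B = 12 − 6 = 6

rB=6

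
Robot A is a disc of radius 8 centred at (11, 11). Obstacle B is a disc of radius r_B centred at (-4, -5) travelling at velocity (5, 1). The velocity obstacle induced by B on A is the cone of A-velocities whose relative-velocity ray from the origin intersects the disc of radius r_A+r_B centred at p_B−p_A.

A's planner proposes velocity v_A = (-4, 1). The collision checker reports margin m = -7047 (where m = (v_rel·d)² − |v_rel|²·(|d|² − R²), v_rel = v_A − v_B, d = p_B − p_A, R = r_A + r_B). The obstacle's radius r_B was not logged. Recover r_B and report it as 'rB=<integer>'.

m = -7047
d = (-15, -16);  v_rel = (-9, 0),  |v_rel|² = 81
v_rel×d = (-9)·(-16) − (0)·(-15) = 144
since m = R²·81 − 144²:  R² = (20736 + -7047) / 81 = 169
R = √169 = 13  ⇒  r_B = 13 − 8 = 5

rB=5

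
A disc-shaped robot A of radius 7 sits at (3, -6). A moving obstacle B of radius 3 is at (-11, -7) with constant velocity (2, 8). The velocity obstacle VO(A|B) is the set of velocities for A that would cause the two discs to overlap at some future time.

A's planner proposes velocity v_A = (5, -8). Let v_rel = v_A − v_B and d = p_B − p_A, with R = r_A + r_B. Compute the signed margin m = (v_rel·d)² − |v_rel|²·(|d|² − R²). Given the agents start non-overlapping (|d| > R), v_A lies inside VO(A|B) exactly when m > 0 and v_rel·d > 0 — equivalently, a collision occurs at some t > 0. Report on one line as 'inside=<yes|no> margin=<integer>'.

d = (-14, -1),  |d|² = 197;  R = 7+3 = 10,  c = 197−10² = 97
v_rel = (3, -16),  |v_rel|² = 265;  v_rel·d = (3)·(-14) + (-16)·(-1) = -26
265·t² + 52·t + 97 = 0  ⇒  m = (-26)² − 265·97 = -25029
m = -25029 < 0,  v_rel·d = -26 < 0  ⇒  outside

inside=no margin=-25029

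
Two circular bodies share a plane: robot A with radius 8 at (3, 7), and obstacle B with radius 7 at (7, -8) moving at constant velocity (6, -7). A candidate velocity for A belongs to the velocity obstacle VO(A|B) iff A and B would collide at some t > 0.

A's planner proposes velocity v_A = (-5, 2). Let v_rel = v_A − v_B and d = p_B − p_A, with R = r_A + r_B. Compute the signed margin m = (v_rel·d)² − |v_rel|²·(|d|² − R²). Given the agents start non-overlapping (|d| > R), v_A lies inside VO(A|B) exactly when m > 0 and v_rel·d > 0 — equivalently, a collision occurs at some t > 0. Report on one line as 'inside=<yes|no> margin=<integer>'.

d = (4, -15),  |d|² = 241;  R = 8+7 = 15,  c = 241−15² = 16
v_rel = (-11, 9),  |v_rel|² = 202;  v_rel·d = (-11)·(4) + (9)·(-15) = -179
202·t² + 358·t + 16 = 0  ⇒  m = (-179)² − 202·16 = 28809
m = 28809 > 0,  v_rel·d = -179 < 0  ⇒  outside

inside=no margin=28809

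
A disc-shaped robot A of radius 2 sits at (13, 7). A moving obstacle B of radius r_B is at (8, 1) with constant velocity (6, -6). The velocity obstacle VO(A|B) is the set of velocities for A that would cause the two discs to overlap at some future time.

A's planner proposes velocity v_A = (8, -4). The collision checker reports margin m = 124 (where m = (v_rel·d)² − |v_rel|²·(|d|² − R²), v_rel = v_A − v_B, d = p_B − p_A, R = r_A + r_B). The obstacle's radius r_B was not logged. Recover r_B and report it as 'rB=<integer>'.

m = 124
d = (-5, -6);  v_rel = (2, 2),  |v_rel|² = 8
v_rel×d = (2)·(-6) − (2)·(-5) = -2
since m = R²·8 − (-2)²:  R² = (4 + 124) / 8 = 16
R = √16 = 4  ⇒  r_B = 4 − 2 = 2

rB=2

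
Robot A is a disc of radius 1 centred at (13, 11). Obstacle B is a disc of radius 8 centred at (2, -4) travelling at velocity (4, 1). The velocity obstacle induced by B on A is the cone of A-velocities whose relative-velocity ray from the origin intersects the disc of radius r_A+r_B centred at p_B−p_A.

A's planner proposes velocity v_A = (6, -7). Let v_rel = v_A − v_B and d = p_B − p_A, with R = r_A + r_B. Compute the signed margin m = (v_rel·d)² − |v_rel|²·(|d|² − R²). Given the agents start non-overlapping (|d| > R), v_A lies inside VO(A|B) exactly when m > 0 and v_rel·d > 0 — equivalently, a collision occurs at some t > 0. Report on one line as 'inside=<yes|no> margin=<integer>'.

d = (-11, -15),  |d|² = 346;  R = 1+8 = 9,  c = 346−9² = 265
v_rel = (2, -8),  |v_rel|² = 68;  v_rel·d = (2)·(-11) + (-8)·(-15) = 98
68·t² − 196·t + 265 = 0  ⇒  m = 98² − 68·265 = -8416
m = -8416 < 0,  v_rel·d = 98 > 0  ⇒  outside

inside=no margin=-8416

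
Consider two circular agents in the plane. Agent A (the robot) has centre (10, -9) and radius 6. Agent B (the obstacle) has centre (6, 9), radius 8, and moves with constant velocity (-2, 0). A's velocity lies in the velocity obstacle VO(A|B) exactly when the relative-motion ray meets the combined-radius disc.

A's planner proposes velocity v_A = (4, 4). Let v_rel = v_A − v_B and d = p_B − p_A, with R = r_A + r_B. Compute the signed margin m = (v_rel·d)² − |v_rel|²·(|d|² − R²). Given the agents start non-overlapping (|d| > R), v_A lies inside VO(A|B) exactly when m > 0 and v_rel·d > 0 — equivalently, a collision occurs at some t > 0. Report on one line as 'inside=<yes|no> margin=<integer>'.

d = (-4, 18),  |d|² = 340;  R = 6+8 = 14,  c = 340−14² = 144
v_rel = (6, 4),  |v_rel|² = 52;  v_rel·d = (6)·(-4) + (4)·(18) = 48
52·t² − 96·t + 144 = 0  ⇒  m = 48² − 52·144 = -5184
m = -5184 < 0,  v_rel·d = 48 > 0  ⇒  outside

inside=no margin=-5184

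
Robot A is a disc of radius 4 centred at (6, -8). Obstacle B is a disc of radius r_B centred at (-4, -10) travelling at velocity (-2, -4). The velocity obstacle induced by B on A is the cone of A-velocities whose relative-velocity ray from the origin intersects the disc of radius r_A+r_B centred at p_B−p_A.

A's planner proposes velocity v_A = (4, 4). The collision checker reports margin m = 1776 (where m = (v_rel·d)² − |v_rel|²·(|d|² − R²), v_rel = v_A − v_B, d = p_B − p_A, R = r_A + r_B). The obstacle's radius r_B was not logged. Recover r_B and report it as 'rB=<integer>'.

m = 1776
d = (-10, -2);  v_rel = (6, 8),  |v_rel|² = 100
v_rel×d = (6)·(-2) − (8)·(-10) = 68
since m = R²·100 − 68²:  R² = (4624 + 1776) / 100 = 64
R = √64 = 8  ⇒  r_B = 8 − 4 = 4

rB=4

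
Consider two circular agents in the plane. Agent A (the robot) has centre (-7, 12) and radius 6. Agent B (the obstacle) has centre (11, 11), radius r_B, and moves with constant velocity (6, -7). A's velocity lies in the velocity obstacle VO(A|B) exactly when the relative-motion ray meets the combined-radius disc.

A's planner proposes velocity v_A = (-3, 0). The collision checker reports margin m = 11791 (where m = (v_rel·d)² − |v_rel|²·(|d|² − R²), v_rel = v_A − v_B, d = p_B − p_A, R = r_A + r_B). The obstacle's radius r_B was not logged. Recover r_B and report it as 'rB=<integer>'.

m = 11791
d = (18, -1);  v_rel = (-9, 7),  |v_rel|² = 130
v_rel×d = (-9)·(-1) − (7)·(18) = -117
since m = R²·130 − (-117)²:  R² = (13689 + 11791) / 130 = 196
R = √196 = 14  ⇒  r_B = 14 − 6 = 8

rB=8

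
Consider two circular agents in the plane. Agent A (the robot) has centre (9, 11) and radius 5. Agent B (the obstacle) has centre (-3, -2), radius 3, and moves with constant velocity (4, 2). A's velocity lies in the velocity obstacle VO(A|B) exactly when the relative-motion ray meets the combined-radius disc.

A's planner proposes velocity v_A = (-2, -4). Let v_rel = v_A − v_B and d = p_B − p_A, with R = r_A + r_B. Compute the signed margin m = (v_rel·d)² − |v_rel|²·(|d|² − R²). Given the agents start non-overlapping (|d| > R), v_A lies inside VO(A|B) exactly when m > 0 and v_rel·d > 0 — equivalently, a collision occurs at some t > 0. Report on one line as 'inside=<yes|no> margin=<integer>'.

d = (-12, -13),  |d|² = 313;  R = 5+3 = 8,  c = 313−8² = 249
v_rel = (-6, -6),  |v_rel|² = 72;  v_rel·d = (-6)·(-12) + (-6)·(-13) = 150
72·t² − 300·t + 249 = 0  ⇒  m = 150² − 72·249 = 4572
m = 4572 > 0,  v_rel·d = 150 > 0  ⇒  inside

inside=yes margin=4572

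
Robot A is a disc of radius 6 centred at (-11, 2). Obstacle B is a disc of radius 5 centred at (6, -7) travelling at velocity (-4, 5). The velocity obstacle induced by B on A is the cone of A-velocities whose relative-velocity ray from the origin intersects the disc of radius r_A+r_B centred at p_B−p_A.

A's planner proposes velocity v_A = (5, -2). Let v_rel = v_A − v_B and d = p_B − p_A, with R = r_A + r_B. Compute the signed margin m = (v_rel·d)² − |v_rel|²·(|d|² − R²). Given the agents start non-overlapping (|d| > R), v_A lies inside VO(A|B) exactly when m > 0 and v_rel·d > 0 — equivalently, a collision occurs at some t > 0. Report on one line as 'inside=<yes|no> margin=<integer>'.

d = (17, -9),  |d|² = 370;  R = 6+5 = 11,  c = 370−11² = 249
v_rel = (9, -7),  |v_rel|² = 130;  v_rel·d = (9)·(17) + (-7)·(-9) = 216
130·t² − 432·t + 249 = 0  ⇒  m = 216² − 130·249 = 14286
m = 14286 > 0,  v_rel·d = 216 > 0  ⇒  inside

inside=yes margin=14286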